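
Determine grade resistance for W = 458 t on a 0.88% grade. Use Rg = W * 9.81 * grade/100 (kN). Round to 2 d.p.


Rg = W * 9.81 * grade / 100
Rg = 458 * 9.81 * 0.88 / 100
Rg = 4492.98 * 0.0088
Rg = 39.54 kN

39.54


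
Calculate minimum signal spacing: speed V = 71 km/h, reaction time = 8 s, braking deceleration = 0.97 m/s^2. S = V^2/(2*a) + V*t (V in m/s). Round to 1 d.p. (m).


V = 71 / 3.6 = 19.7222 m/s
Braking distance = 19.7222^2 / (2*0.97) = 200.498 m
Sighting distance = 19.7222 * 8 = 157.7778 m
S = 200.498 + 157.7778 = 358.3 m

358.3


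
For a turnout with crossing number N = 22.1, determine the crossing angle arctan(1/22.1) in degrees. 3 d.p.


1/N = 1/22.1 = 0.045249
angle = arctan(0.045249) = 0.045218 rad
angle = 0.045218 * 180/pi = 2.591 degrees

2.591


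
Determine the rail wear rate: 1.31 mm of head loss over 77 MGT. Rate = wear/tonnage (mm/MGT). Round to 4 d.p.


Wear rate = total wear / cumulative tonnage
Rate = 1.31 / 77
Rate = 0.0170 mm/MGT

0.0170


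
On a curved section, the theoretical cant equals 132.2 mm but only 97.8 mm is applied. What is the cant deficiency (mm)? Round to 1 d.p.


Cant deficiency = equilibrium cant - actual cant
CD = 132.2 - 97.8
CD = 34.4 mm

34.4


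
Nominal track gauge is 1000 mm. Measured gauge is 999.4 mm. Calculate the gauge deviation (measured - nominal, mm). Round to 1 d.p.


Deviation = measured - nominal
Deviation = 999.4 - 1000
Deviation = -0.6 mm

-0.6


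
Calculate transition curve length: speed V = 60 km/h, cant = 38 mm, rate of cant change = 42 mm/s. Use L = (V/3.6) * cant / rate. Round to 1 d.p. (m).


Convert speed: V = 60 / 3.6 = 16.6667 m/s
L = 16.6667 * 38 / 42
L = 633.3333 / 42
L = 15.1 m

15.1


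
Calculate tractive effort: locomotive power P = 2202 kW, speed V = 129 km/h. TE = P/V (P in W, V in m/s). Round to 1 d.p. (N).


Convert: P = 2202 kW = 2202000 W
V = 129 / 3.6 = 35.8333 m/s
TE = 2202000 / 35.8333
TE = 61451.2 N

61451.2


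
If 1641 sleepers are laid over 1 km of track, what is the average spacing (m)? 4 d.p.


Spacing = 1000 m / number of sleepers
Spacing = 1000 / 1641
Spacing = 0.6094 m

0.6094


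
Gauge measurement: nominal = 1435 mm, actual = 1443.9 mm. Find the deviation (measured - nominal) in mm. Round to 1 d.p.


Deviation = measured - nominal
Deviation = 1443.9 - 1435
Deviation = 8.9 mm

8.9


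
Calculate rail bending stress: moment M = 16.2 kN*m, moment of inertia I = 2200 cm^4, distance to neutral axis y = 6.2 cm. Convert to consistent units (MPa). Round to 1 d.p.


Convert units:
M = 16.2 kN*m = 16200000 N*mm
y = 6.2 cm = 62 mm
I = 2200 cm^4 = 22000000 mm^4
sigma = 16200000 * 62 / 22000000
sigma = 45.7 MPa

45.7


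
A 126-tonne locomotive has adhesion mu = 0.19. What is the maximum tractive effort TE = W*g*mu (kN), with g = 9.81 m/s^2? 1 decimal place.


TE_max = W * g * mu
TE_max = 126 * 9.81 * 0.19
TE_max = 1236.06 * 0.19
TE_max = 234.9 kN

234.9


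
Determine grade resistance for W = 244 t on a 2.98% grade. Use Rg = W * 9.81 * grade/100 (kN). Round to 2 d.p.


Rg = W * 9.81 * grade / 100
Rg = 244 * 9.81 * 2.98 / 100
Rg = 2393.64 * 0.0298
Rg = 71.33 kN

71.33


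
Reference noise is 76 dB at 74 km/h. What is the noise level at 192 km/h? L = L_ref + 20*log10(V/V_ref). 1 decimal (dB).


V/V_ref = 192 / 74 = 2.594595
log10(2.594595) = 0.41407
20 * 0.41407 = 8.2814
L = 76 + 8.2814 = 84.3 dB

84.3


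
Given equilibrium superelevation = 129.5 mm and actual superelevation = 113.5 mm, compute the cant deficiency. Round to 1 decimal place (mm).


Cant deficiency = equilibrium cant - actual cant
CD = 129.5 - 113.5
CD = 16.0 mm

16.0


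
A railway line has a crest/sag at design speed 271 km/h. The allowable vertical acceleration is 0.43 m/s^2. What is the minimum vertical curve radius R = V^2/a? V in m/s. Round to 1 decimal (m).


Convert speed: V = 271 / 3.6 = 75.2778 m/s
V^2 = 5666.7438 m^2/s^2
R_v = 5666.7438 / 0.43
R_v = 13178.5 m

13178.5


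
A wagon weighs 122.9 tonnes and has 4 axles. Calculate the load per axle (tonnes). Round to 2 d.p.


Load per axle = total weight / number of axles
Load = 122.9 / 4
Load = 30.73 tonnes

30.73


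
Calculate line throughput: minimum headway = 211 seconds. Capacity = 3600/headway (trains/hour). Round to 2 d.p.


Capacity = 3600 / headway
Capacity = 3600 / 211
Capacity = 17.06 trains/hour

17.06


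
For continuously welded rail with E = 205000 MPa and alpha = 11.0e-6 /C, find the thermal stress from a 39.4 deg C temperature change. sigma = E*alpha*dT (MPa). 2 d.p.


sigma = E * alpha * dT
sigma = 205000 * 11.0e-6 * 39.4
sigma = 2.255 * 39.4
sigma = 88.85 MPa

88.85


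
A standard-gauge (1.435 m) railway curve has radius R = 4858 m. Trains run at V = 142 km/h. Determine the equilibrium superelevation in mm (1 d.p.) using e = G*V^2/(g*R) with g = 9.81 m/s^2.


Convert speed: V = 142 / 3.6 = 39.4444 m/s
Apply formula: e = 1.435 * 39.4444^2 / (9.81 * 4858)
e = 1.435 * 1555.8642 / 47656.98
e = 0.046849 m = 46.8 mm

46.8


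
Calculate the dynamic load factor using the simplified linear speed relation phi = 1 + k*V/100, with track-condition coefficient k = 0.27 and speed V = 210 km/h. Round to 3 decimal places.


phi = 1 + k * V / 100
phi = 1 + 0.27 * 210 / 100
phi = 1 + 0.567
phi = 1.567

1.567


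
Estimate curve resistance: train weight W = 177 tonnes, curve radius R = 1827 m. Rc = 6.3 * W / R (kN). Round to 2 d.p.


Rc = 6.3 * W / R
Rc = 6.3 * 177 / 1827
Rc = 1115.1 / 1827
Rc = 0.61 kN

0.61


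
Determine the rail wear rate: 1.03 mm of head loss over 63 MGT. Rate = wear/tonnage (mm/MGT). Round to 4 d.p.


Wear rate = total wear / cumulative tonnage
Rate = 1.03 / 63
Rate = 0.0163 mm/MGT

0.0163


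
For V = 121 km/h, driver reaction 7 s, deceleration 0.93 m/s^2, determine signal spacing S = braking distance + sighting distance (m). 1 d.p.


V = 121 / 3.6 = 33.6111 m/s
Braking distance = 33.6111^2 / (2*0.93) = 607.3692 m
Sighting distance = 33.6111 * 7 = 235.2778 m
S = 607.3692 + 235.2778 = 842.6 m

842.6


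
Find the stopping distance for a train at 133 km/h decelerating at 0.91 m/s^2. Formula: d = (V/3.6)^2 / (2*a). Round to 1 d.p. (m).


Convert speed: V = 133 / 3.6 = 36.9444 m/s
V^2 = 1364.892
d = 1364.892 / (2 * 0.91)
d = 1364.892 / 1.82
d = 749.9 m

749.9


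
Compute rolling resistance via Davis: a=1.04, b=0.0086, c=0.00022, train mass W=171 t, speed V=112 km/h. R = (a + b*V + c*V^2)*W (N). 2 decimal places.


b*V = 0.0086 * 112 = 0.9632
c*V^2 = 0.00022 * 12544 = 2.75968
R_per_t = 1.04 + 0.9632 + 2.75968 = 4.76288 N/t
R_total = 4.76288 * 171 = 814.45 N

814.45


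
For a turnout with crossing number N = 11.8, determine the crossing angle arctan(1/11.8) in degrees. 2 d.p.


1/N = 1/11.8 = 0.084746
angle = arctan(0.084746) = 0.084544 rad
angle = 0.084544 * 180/pi = 4.84 degrees

4.84


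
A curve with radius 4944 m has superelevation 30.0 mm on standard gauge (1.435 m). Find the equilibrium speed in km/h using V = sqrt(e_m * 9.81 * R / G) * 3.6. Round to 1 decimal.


Convert cant: e = 30.0 mm = 0.0300 m
V_ms = sqrt(0.0300 * 9.81 * 4944 / 1.435)
V_ms = sqrt(1013.950662) = 31.8426 m/s
V = 31.8426 * 3.6 = 114.6 km/h

114.6


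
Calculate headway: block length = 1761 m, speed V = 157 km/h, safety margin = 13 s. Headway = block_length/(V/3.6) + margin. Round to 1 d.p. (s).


V = 157 / 3.6 = 43.6111 m/s
Block traversal time = 1761 / 43.6111 = 40.3796 s
Headway = 40.3796 + 13
Headway = 53.4 s

53.4


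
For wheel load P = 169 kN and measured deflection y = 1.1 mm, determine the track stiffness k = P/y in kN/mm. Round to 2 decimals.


Track stiffness k = P / y
k = 169 / 1.1
k = 153.64 kN/mm

153.64


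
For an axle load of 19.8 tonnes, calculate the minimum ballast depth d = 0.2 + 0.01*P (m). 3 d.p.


d = 0.2 + 0.01 * 19.8
d = 0.2 + 0.198
d = 0.398 m

0.398


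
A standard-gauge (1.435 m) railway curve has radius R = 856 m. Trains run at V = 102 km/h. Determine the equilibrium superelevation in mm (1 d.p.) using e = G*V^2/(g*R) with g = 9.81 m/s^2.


Convert speed: V = 102 / 3.6 = 28.3333 m/s
Apply formula: e = 1.435 * 28.3333^2 / (9.81 * 856)
e = 1.435 * 802.7778 / 8397.36
e = 0.137184 m = 137.2 mm

137.2


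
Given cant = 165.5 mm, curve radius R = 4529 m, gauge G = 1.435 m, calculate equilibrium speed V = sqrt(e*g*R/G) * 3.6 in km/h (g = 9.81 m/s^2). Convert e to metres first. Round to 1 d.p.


Convert cant: e = 165.5 mm = 0.1655 m
V_ms = sqrt(0.1655 * 9.81 * 4529 / 1.435)
V_ms = sqrt(5124.097976) = 71.5828 m/s
V = 71.5828 * 3.6 = 257.7 km/h

257.7


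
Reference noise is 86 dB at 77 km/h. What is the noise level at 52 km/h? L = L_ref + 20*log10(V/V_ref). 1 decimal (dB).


V/V_ref = 52 / 77 = 0.675325
log10(0.675325) = -0.170487
20 * -0.170487 = -3.4097
L = 86 + -3.4097 = 82.6 dB

82.6


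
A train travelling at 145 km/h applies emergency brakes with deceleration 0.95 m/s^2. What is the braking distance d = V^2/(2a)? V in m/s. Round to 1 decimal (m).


Convert speed: V = 145 / 3.6 = 40.2778 m/s
V^2 = 1622.2994
d = 1622.2994 / (2 * 0.95)
d = 1622.2994 / 1.9
d = 853.8 m

853.8


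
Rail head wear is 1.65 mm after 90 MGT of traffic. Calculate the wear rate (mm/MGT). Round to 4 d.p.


Wear rate = total wear / cumulative tonnage
Rate = 1.65 / 90
Rate = 0.0183 mm/MGT

0.0183


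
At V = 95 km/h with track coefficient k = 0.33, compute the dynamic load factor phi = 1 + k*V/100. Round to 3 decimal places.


phi = 1 + k * V / 100
phi = 1 + 0.33 * 95 / 100
phi = 1 + 0.3135
phi = 1.314

1.314


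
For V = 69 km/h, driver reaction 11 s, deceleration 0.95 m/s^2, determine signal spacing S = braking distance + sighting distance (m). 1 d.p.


V = 69 / 3.6 = 19.1667 m/s
Braking distance = 19.1667^2 / (2*0.95) = 193.348 m
Sighting distance = 19.1667 * 11 = 210.8333 m
S = 193.348 + 210.8333 = 404.2 m

404.2


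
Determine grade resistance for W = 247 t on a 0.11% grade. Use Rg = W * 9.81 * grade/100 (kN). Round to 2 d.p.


Rg = W * 9.81 * grade / 100
Rg = 247 * 9.81 * 0.11 / 100
Rg = 2423.07 * 0.0011
Rg = 2.67 kN

2.67


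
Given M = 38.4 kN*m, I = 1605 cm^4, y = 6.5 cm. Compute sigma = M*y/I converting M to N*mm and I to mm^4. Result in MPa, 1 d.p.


Convert units:
M = 38.4 kN*m = 38400000 N*mm
y = 6.5 cm = 65 mm
I = 1605 cm^4 = 16050000 mm^4
sigma = 38400000 * 65 / 16050000
sigma = 155.5 MPa

155.5


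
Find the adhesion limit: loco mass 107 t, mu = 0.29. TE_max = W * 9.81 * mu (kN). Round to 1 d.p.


TE_max = W * g * mu
TE_max = 107 * 9.81 * 0.29
TE_max = 1049.67 * 0.29
TE_max = 304.4 kN

304.4


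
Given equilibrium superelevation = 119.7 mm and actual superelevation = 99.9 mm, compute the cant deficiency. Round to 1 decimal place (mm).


Cant deficiency = equilibrium cant - actual cant
CD = 119.7 - 99.9
CD = 19.8 mm

19.8


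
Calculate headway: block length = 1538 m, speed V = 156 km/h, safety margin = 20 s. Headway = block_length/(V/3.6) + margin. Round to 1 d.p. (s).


V = 156 / 3.6 = 43.3333 m/s
Block traversal time = 1538 / 43.3333 = 35.4923 s
Headway = 35.4923 + 20
Headway = 55.5 s

55.5


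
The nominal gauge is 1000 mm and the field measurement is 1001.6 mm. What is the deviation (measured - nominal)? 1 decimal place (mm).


Deviation = measured - nominal
Deviation = 1001.6 - 1000
Deviation = 1.6 mm

1.6


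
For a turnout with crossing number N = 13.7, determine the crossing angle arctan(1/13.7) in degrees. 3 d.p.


1/N = 1/13.7 = 0.072993
angle = arctan(0.072993) = 0.072863 rad
angle = 0.072863 * 180/pi = 4.175 degrees

4.175


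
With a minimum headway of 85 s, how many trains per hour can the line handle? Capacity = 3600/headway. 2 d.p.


Capacity = 3600 / headway
Capacity = 3600 / 85
Capacity = 42.35 trains/hour

42.35


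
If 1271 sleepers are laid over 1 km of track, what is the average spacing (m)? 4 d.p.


Spacing = 1000 m / number of sleepers
Spacing = 1000 / 1271
Spacing = 0.7868 m

0.7868


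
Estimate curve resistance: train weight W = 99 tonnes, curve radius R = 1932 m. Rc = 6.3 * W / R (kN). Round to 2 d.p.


Rc = 6.3 * W / R
Rc = 6.3 * 99 / 1932
Rc = 623.7 / 1932
Rc = 0.32 kN

0.32


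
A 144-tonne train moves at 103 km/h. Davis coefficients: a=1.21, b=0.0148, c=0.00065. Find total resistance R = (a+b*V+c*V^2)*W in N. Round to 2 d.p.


b*V = 0.0148 * 103 = 1.5244
c*V^2 = 0.00065 * 10609 = 6.89585
R_per_t = 1.21 + 1.5244 + 6.89585 = 9.63025 N/t
R_total = 9.63025 * 144 = 1386.76 N

1386.76


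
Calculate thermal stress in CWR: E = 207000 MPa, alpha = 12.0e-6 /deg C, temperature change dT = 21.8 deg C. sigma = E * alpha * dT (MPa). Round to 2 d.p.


sigma = E * alpha * dT
sigma = 207000 * 12.0e-6 * 21.8
sigma = 2.484 * 21.8
sigma = 54.15 MPa

54.15


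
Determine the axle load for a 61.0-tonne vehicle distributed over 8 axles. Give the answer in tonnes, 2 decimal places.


Load per axle = total weight / number of axles
Load = 61.0 / 8
Load = 7.63 tonnes

7.63


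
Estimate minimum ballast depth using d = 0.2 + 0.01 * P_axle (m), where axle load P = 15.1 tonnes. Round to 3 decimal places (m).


d = 0.2 + 0.01 * 15.1
d = 0.2 + 0.151
d = 0.351 m

0.351


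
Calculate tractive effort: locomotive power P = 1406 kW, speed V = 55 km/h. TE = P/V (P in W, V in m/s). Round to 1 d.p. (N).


Convert: P = 1406 kW = 1406000 W
V = 55 / 3.6 = 15.2778 m/s
TE = 1406000 / 15.2778
TE = 92029.1 N

92029.1


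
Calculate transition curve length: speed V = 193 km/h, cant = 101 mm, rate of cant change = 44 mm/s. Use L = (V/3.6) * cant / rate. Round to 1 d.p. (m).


Convert speed: V = 193 / 3.6 = 53.6111 m/s
L = 53.6111 * 101 / 44
L = 5414.7222 / 44
L = 123.1 m

123.1


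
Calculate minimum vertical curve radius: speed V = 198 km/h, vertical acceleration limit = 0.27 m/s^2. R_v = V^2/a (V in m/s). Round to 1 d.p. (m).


Convert speed: V = 198 / 3.6 = 55.0 m/s
V^2 = 3025.0 m^2/s^2
R_v = 3025.0 / 0.27
R_v = 11203.7 m

11203.7


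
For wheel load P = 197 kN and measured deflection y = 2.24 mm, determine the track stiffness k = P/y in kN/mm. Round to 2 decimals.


Track stiffness k = P / y
k = 197 / 2.24
k = 87.95 kN/mm

87.95


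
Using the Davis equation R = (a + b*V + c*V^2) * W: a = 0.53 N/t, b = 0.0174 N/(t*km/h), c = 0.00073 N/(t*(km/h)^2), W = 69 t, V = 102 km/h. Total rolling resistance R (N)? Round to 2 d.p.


b*V = 0.0174 * 102 = 1.7748
c*V^2 = 0.00073 * 10404 = 7.59492
R_per_t = 0.53 + 1.7748 + 7.59492 = 9.89972 N/t
R_total = 9.89972 * 69 = 683.08 N

683.08


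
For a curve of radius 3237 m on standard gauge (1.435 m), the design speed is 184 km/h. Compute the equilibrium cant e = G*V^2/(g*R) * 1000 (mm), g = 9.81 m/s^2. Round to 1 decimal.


Convert speed: V = 184 / 3.6 = 51.1111 m/s
Apply formula: e = 1.435 * 51.1111^2 / (9.81 * 3237)
e = 1.435 * 2612.3457 / 31754.97
e = 0.118051 m = 118.1 mm

118.1


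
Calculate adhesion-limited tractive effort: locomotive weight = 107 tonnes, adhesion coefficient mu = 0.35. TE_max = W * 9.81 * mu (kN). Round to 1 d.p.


TE_max = W * g * mu
TE_max = 107 * 9.81 * 0.35
TE_max = 1049.67 * 0.35
TE_max = 367.4 kN

367.4


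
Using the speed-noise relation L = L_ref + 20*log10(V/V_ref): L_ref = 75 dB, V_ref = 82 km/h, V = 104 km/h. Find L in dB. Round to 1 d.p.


V/V_ref = 104 / 82 = 1.268293
log10(1.268293) = 0.103219
20 * 0.103219 = 2.0644
L = 75 + 2.0644 = 77.1 dB

77.1


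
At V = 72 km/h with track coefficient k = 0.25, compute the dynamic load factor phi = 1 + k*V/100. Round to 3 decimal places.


phi = 1 + k * V / 100
phi = 1 + 0.25 * 72 / 100
phi = 1 + 0.18
phi = 1.180

1.180


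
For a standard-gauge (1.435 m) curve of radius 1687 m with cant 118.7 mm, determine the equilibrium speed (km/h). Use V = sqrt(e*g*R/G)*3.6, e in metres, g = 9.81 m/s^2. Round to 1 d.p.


Convert cant: e = 118.7 mm = 0.1187 m
V_ms = sqrt(0.1187 * 9.81 * 1687 / 1.435)
V_ms = sqrt(1368.935254) = 36.9991 m/s
V = 36.9991 * 3.6 = 133.2 km/h

133.2


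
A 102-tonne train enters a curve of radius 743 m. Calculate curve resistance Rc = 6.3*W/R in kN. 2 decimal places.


Rc = 6.3 * W / R
Rc = 6.3 * 102 / 743
Rc = 642.6 / 743
Rc = 0.86 kN

0.86


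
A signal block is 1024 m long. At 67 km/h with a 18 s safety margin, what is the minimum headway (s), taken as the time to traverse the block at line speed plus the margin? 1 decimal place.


V = 67 / 3.6 = 18.6111 m/s
Block traversal time = 1024 / 18.6111 = 55.0209 s
Headway = 55.0209 + 18
Headway = 73.0 s

73.0


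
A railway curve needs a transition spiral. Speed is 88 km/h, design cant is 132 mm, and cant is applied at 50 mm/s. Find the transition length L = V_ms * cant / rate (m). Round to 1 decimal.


Convert speed: V = 88 / 3.6 = 24.4444 m/s
L = 24.4444 * 132 / 50
L = 3226.6667 / 50
L = 64.5 m

64.5


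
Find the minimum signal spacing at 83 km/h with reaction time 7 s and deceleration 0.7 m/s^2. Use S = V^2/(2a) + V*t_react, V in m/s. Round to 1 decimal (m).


V = 83 / 3.6 = 23.0556 m/s
Braking distance = 23.0556^2 / (2*0.7) = 379.6847 m
Sighting distance = 23.0556 * 7 = 161.3889 m
S = 379.6847 + 161.3889 = 541.1 m

541.1


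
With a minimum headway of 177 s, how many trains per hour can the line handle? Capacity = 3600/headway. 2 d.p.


Capacity = 3600 / headway
Capacity = 3600 / 177
Capacity = 20.34 trains/hour

20.34


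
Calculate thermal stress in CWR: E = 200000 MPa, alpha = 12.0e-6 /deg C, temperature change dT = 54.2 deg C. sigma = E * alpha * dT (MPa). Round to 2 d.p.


sigma = E * alpha * dT
sigma = 200000 * 12.0e-6 * 54.2
sigma = 2.4 * 54.2
sigma = 130.08 MPa

130.08


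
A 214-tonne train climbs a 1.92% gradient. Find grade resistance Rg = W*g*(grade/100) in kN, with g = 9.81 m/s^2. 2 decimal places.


Rg = W * 9.81 * grade / 100
Rg = 214 * 9.81 * 1.92 / 100
Rg = 2099.34 * 0.0192
Rg = 40.31 kN

40.31


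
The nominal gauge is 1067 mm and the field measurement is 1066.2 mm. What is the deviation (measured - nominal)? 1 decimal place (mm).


Deviation = measured - nominal
Deviation = 1066.2 - 1067
Deviation = -0.8 mm

-0.8


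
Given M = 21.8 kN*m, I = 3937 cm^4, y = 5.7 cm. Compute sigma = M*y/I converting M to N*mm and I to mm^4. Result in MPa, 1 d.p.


Convert units:
M = 21.8 kN*m = 21800000 N*mm
y = 5.7 cm = 57 mm
I = 3937 cm^4 = 39370000 mm^4
sigma = 21800000 * 57 / 39370000
sigma = 31.6 MPa

31.6


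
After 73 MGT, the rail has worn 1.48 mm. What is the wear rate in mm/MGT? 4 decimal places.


Wear rate = total wear / cumulative tonnage
Rate = 1.48 / 73
Rate = 0.0203 mm/MGT

0.0203


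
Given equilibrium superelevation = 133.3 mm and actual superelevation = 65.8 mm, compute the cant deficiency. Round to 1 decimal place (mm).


Cant deficiency = equilibrium cant - actual cant
CD = 133.3 - 65.8
CD = 67.5 mm

67.5


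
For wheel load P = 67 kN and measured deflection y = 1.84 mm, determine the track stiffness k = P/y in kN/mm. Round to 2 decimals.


Track stiffness k = P / y
k = 67 / 1.84
k = 36.41 kN/mm

36.41


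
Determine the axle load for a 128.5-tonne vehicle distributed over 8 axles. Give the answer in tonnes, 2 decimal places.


Load per axle = total weight / number of axles
Load = 128.5 / 8
Load = 16.06 tonnes

16.06


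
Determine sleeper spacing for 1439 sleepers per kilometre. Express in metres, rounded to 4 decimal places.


Spacing = 1000 m / number of sleepers
Spacing = 1000 / 1439
Spacing = 0.6949 m

0.6949


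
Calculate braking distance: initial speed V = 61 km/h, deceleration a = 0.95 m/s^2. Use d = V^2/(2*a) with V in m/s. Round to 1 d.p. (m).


Convert speed: V = 61 / 3.6 = 16.9444 m/s
V^2 = 287.1142
d = 287.1142 / (2 * 0.95)
d = 287.1142 / 1.9
d = 151.1 m

151.1


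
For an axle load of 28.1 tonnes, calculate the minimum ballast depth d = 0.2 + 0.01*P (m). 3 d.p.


d = 0.2 + 0.01 * 28.1
d = 0.2 + 0.281
d = 0.481 m

0.481


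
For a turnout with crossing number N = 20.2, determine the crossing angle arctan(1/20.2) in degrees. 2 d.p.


1/N = 1/20.2 = 0.049505
angle = arctan(0.049505) = 0.049465 rad
angle = 0.049465 * 180/pi = 2.83 degrees

2.83


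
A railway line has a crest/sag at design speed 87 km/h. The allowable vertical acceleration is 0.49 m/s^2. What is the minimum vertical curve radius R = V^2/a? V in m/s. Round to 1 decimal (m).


Convert speed: V = 87 / 3.6 = 24.1667 m/s
V^2 = 584.0278 m^2/s^2
R_v = 584.0278 / 0.49
R_v = 1191.9 m

1191.9


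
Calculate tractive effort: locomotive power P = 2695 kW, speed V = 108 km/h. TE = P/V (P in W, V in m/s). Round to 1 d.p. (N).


Convert: P = 2695 kW = 2695000 W
V = 108 / 3.6 = 30.0 m/s
TE = 2695000 / 30.0
TE = 89833.3 N

89833.3


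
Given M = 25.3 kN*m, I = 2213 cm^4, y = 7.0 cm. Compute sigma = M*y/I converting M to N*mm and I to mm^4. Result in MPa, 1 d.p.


Convert units:
M = 25.3 kN*m = 25300000 N*mm
y = 7.0 cm = 70 mm
I = 2213 cm^4 = 22130000 mm^4
sigma = 25300000 * 70 / 22130000
sigma = 80.0 MPa

80.0


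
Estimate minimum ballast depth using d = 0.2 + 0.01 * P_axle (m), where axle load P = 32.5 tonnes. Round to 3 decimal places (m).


d = 0.2 + 0.01 * 32.5
d = 0.2 + 0.325
d = 0.525 m

0.525


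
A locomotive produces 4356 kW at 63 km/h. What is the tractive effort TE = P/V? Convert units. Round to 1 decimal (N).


Convert: P = 4356 kW = 4356000 W
V = 63 / 3.6 = 17.5 m/s
TE = 4356000 / 17.5
TE = 248914.3 N

248914.3


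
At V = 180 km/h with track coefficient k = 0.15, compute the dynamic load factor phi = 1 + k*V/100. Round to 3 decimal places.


phi = 1 + k * V / 100
phi = 1 + 0.15 * 180 / 100
phi = 1 + 0.27
phi = 1.270

1.270


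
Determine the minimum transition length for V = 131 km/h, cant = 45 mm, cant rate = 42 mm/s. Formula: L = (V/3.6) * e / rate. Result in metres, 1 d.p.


Convert speed: V = 131 / 3.6 = 36.3889 m/s
L = 36.3889 * 45 / 42
L = 1637.5 / 42
L = 39.0 m

39.0


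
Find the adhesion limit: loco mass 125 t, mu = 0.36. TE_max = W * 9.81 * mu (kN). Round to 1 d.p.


TE_max = W * g * mu
TE_max = 125 * 9.81 * 0.36
TE_max = 1226.25 * 0.36
TE_max = 441.5 kN

441.5


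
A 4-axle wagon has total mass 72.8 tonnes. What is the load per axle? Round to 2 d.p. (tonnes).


Load per axle = total weight / number of axles
Load = 72.8 / 4
Load = 18.20 tonnes

18.20


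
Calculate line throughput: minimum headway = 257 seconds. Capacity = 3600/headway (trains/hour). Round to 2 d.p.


Capacity = 3600 / headway
Capacity = 3600 / 257
Capacity = 14.01 trains/hour

14.01


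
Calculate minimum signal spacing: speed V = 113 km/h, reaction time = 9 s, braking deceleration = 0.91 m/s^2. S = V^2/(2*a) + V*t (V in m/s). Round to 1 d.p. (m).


V = 113 / 3.6 = 31.3889 m/s
Braking distance = 31.3889^2 / (2*0.91) = 541.3529 m
Sighting distance = 31.3889 * 9 = 282.5 m
S = 541.3529 + 282.5 = 823.9 m

823.9


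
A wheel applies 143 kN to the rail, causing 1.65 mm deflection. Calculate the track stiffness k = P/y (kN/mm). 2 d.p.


Track stiffness k = P / y
k = 143 / 1.65
k = 86.67 kN/mm

86.67


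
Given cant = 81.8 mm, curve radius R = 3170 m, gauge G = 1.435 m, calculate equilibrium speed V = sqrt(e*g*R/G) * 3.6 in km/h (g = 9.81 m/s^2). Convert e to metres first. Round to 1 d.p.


Convert cant: e = 81.8 mm = 0.0818 m
V_ms = sqrt(0.0818 * 9.81 * 3170 / 1.435)
V_ms = sqrt(1772.677254) = 42.1032 m/s
V = 42.1032 * 3.6 = 151.6 km/h

151.6


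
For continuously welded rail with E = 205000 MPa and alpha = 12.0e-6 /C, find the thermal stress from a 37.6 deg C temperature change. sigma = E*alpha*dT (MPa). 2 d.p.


sigma = E * alpha * dT
sigma = 205000 * 12.0e-6 * 37.6
sigma = 2.46 * 37.6
sigma = 92.50 MPa

92.50


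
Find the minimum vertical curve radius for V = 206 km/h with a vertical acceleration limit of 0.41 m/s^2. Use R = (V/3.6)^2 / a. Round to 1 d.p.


Convert speed: V = 206 / 3.6 = 57.2222 m/s
V^2 = 3274.3827 m^2/s^2
R_v = 3274.3827 / 0.41
R_v = 7986.3 m

7986.3


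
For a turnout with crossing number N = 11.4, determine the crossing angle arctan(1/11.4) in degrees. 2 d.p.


1/N = 1/11.4 = 0.087719
angle = arctan(0.087719) = 0.087495 rad
angle = 0.087495 * 180/pi = 5.01 degrees

5.01


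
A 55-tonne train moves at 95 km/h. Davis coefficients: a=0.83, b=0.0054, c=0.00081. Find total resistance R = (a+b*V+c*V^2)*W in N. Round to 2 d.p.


b*V = 0.0054 * 95 = 0.513
c*V^2 = 0.00081 * 9025 = 7.31025
R_per_t = 0.83 + 0.513 + 7.31025 = 8.65325 N/t
R_total = 8.65325 * 55 = 475.93 N

475.93


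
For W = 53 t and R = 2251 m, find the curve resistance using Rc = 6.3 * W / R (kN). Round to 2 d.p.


Rc = 6.3 * W / R
Rc = 6.3 * 53 / 2251
Rc = 333.9 / 2251
Rc = 0.15 kN

0.15


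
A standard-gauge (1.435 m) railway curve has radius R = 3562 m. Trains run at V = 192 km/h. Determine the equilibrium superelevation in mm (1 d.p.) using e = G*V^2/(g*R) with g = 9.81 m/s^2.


Convert speed: V = 192 / 3.6 = 53.3333 m/s
Apply formula: e = 1.435 * 53.3333^2 / (9.81 * 3562)
e = 1.435 * 2844.4444 / 34943.22
e = 0.116812 m = 116.8 mm

116.8


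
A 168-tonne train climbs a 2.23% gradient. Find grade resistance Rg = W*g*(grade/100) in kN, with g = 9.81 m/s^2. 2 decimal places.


Rg = W * 9.81 * grade / 100
Rg = 168 * 9.81 * 2.23 / 100
Rg = 1648.08 * 0.0223
Rg = 36.75 kN

36.75


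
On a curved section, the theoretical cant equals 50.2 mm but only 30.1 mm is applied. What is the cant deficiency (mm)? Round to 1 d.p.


Cant deficiency = equilibrium cant - actual cant
CD = 50.2 - 30.1
CD = 20.1 mm

20.1


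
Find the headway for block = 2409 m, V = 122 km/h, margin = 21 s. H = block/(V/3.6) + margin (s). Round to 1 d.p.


V = 122 / 3.6 = 33.8889 m/s
Block traversal time = 2409 / 33.8889 = 71.0852 s
Headway = 71.0852 + 21
Headway = 92.1 s

92.1


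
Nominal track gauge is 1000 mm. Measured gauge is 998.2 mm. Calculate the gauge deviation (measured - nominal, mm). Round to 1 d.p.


Deviation = measured - nominal
Deviation = 998.2 - 1000
Deviation = -1.8 mm

-1.8


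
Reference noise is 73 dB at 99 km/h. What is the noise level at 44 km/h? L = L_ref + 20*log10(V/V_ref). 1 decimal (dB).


V/V_ref = 44 / 99 = 0.444444
log10(0.444444) = -0.352183
20 * -0.352183 = -7.0437
L = 73 + -7.0437 = 66.0 dB

66.0


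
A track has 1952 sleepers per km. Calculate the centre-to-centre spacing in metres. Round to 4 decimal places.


Spacing = 1000 m / number of sleepers
Spacing = 1000 / 1952
Spacing = 0.5123 m

0.5123


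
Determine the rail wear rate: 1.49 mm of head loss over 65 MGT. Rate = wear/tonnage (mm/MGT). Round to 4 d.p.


Wear rate = total wear / cumulative tonnage
Rate = 1.49 / 65
Rate = 0.0229 mm/MGT

0.0229


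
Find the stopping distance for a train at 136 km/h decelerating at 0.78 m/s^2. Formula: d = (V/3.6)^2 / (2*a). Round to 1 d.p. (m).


Convert speed: V = 136 / 3.6 = 37.7778 m/s
V^2 = 1427.1605
d = 1427.1605 / (2 * 0.78)
d = 1427.1605 / 1.56
d = 914.8 m

914.8


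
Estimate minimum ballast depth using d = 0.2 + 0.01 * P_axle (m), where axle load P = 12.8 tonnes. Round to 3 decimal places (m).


d = 0.2 + 0.01 * 12.8
d = 0.2 + 0.128
d = 0.328 m

0.328


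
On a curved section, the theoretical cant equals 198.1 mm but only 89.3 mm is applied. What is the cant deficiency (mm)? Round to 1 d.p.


Cant deficiency = equilibrium cant - actual cant
CD = 198.1 - 89.3
CD = 108.8 mm

108.8


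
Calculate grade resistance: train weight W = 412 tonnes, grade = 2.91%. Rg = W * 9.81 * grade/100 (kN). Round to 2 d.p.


Rg = W * 9.81 * grade / 100
Rg = 412 * 9.81 * 2.91 / 100
Rg = 4041.72 * 0.0291
Rg = 117.61 kN

117.61


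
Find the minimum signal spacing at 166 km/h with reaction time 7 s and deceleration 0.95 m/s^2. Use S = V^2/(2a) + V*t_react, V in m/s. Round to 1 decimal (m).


V = 166 / 3.6 = 46.1111 m/s
Braking distance = 46.1111^2 / (2*0.95) = 1119.0708 m
Sighting distance = 46.1111 * 7 = 322.7778 m
S = 1119.0708 + 322.7778 = 1441.8 m

1441.8


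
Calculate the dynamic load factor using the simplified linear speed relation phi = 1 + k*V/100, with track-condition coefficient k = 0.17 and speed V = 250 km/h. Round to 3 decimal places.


phi = 1 + k * V / 100
phi = 1 + 0.17 * 250 / 100
phi = 1 + 0.425
phi = 1.425

1.425


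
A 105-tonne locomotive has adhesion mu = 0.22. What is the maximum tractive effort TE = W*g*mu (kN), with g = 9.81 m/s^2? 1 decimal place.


TE_max = W * g * mu
TE_max = 105 * 9.81 * 0.22
TE_max = 1030.05 * 0.22
TE_max = 226.6 kN

226.6


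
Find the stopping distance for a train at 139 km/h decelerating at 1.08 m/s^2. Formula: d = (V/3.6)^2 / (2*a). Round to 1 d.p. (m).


Convert speed: V = 139 / 3.6 = 38.6111 m/s
V^2 = 1490.8179
d = 1490.8179 / (2 * 1.08)
d = 1490.8179 / 2.16
d = 690.2 m

690.2


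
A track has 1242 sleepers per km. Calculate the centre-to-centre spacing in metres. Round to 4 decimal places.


Spacing = 1000 m / number of sleepers
Spacing = 1000 / 1242
Spacing = 0.8052 m

0.8052


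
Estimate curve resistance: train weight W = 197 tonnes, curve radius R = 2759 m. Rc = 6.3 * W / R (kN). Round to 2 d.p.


Rc = 6.3 * W / R
Rc = 6.3 * 197 / 2759
Rc = 1241.1 / 2759
Rc = 0.45 kN

0.45


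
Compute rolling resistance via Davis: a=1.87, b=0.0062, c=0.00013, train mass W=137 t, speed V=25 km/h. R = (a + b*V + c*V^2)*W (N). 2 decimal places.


b*V = 0.0062 * 25 = 0.155
c*V^2 = 0.00013 * 625 = 0.08125
R_per_t = 1.87 + 0.155 + 0.08125 = 2.10625 N/t
R_total = 2.10625 * 137 = 288.56 N

288.56


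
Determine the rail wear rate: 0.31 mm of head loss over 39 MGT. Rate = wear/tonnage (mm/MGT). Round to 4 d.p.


Wear rate = total wear / cumulative tonnage
Rate = 0.31 / 39
Rate = 0.0079 mm/MGT

0.0079


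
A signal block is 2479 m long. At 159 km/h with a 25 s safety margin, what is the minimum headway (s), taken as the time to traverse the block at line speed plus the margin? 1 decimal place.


V = 159 / 3.6 = 44.1667 m/s
Block traversal time = 2479 / 44.1667 = 56.1283 s
Headway = 56.1283 + 25
Headway = 81.1 s

81.1


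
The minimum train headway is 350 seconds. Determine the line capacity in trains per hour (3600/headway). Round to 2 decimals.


Capacity = 3600 / headway
Capacity = 3600 / 350
Capacity = 10.29 trains/hour

10.29


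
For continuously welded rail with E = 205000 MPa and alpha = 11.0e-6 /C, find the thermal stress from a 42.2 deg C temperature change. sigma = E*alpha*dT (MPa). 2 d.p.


sigma = E * alpha * dT
sigma = 205000 * 11.0e-6 * 42.2
sigma = 2.255 * 42.2
sigma = 95.16 MPa

95.16


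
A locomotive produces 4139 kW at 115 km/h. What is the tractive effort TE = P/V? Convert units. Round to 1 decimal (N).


Convert: P = 4139 kW = 4139000 W
V = 115 / 3.6 = 31.9444 m/s
TE = 4139000 / 31.9444
TE = 129568.7 N

129568.7


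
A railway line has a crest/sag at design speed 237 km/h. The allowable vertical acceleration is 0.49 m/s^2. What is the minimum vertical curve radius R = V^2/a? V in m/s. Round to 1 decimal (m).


Convert speed: V = 237 / 3.6 = 65.8333 m/s
V^2 = 4334.0278 m^2/s^2
R_v = 4334.0278 / 0.49
R_v = 8845.0 m

8845.0


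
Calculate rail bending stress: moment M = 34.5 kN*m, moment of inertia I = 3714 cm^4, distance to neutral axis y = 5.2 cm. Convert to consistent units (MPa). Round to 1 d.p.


Convert units:
M = 34.5 kN*m = 34500000 N*mm
y = 5.2 cm = 52 mm
I = 3714 cm^4 = 37140000 mm^4
sigma = 34500000 * 52 / 37140000
sigma = 48.3 MPa

48.3


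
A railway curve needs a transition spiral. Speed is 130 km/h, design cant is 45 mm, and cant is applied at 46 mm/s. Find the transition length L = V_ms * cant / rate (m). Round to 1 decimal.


Convert speed: V = 130 / 3.6 = 36.1111 m/s
L = 36.1111 * 45 / 46
L = 1625.0 / 46
L = 35.3 m

35.3


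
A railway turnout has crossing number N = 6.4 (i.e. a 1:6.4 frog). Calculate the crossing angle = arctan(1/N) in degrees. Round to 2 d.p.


1/N = 1/6.4 = 0.15625
angle = arctan(0.15625) = 0.154997 rad
angle = 0.154997 * 180/pi = 8.88 degrees

8.88


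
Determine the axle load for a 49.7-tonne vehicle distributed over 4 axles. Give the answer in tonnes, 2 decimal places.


Load per axle = total weight / number of axles
Load = 49.7 / 4
Load = 12.43 tonnes

12.43


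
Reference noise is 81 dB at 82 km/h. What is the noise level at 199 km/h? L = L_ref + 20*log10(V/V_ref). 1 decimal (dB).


V/V_ref = 199 / 82 = 2.426829
log10(2.426829) = 0.385039
20 * 0.385039 = 7.7008
L = 81 + 7.7008 = 88.7 dB

88.7


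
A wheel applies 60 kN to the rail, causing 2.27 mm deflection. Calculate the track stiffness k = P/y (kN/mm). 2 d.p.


Track stiffness k = P / y
k = 60 / 2.27
k = 26.43 kN/mm

26.43


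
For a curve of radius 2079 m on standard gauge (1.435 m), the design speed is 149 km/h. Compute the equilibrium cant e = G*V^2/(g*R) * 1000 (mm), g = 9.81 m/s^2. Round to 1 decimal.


Convert speed: V = 149 / 3.6 = 41.3889 m/s
Apply formula: e = 1.435 * 41.3889^2 / (9.81 * 2079)
e = 1.435 * 1713.0401 / 20394.99
e = 0.12053 m = 120.5 mm

120.5


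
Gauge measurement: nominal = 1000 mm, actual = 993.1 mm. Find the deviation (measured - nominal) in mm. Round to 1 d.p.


Deviation = measured - nominal
Deviation = 993.1 - 1000
Deviation = -6.9 mm

-6.9


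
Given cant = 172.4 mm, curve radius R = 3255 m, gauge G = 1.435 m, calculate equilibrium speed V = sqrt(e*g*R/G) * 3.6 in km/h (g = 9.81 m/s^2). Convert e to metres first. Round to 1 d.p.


Convert cant: e = 172.4 mm = 0.1724 m
V_ms = sqrt(0.1724 * 9.81 * 3255 / 1.435)
V_ms = sqrt(3836.23639) = 61.9374 m/s
V = 61.9374 * 3.6 = 223.0 km/h

223.0


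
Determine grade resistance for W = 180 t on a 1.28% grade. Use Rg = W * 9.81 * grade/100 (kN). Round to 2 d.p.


Rg = W * 9.81 * grade / 100
Rg = 180 * 9.81 * 1.28 / 100
Rg = 1765.8 * 0.0128
Rg = 22.60 kN

22.60


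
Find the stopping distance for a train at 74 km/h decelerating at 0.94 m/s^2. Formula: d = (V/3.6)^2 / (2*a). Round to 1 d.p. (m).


Convert speed: V = 74 / 3.6 = 20.5556 m/s
V^2 = 422.5309
d = 422.5309 / (2 * 0.94)
d = 422.5309 / 1.88
d = 224.8 m

224.8


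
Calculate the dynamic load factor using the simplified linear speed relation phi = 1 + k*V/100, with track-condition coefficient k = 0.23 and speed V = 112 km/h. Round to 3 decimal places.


phi = 1 + k * V / 100
phi = 1 + 0.23 * 112 / 100
phi = 1 + 0.2576
phi = 1.258

1.258


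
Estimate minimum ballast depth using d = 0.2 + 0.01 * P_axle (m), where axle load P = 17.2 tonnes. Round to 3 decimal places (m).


d = 0.2 + 0.01 * 17.2
d = 0.2 + 0.172
d = 0.372 m

0.372


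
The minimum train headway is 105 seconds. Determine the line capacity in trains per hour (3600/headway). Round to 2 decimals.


Capacity = 3600 / headway
Capacity = 3600 / 105
Capacity = 34.29 trains/hour

34.29


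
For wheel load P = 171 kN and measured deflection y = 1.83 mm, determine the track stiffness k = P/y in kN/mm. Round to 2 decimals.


Track stiffness k = P / y
k = 171 / 1.83
k = 93.44 kN/mm

93.44


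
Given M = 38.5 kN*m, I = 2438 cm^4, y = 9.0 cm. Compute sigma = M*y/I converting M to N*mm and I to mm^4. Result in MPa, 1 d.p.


Convert units:
M = 38.5 kN*m = 38500000 N*mm
y = 9.0 cm = 90 mm
I = 2438 cm^4 = 24380000 mm^4
sigma = 38500000 * 90 / 24380000
sigma = 142.1 MPa

142.1


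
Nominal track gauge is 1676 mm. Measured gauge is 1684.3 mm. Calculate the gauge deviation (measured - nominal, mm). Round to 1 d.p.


Deviation = measured - nominal
Deviation = 1684.3 - 1676
Deviation = 8.3 mm

8.3


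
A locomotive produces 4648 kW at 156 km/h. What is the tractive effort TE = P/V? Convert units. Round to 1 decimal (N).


Convert: P = 4648 kW = 4648000 W
V = 156 / 3.6 = 43.3333 m/s
TE = 4648000 / 43.3333
TE = 107261.5 N

107261.5


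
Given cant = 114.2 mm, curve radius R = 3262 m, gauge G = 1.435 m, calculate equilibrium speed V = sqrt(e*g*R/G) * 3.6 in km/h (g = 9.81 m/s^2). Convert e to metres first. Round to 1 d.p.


Convert cant: e = 114.2 mm = 0.1142 m
V_ms = sqrt(0.1142 * 9.81 * 3262 / 1.435)
V_ms = sqrt(2546.637717) = 50.4642 m/s
V = 50.4642 * 3.6 = 181.7 km/h

181.7


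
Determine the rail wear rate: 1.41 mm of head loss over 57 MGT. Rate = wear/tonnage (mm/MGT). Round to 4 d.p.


Wear rate = total wear / cumulative tonnage
Rate = 1.41 / 57
Rate = 0.0247 mm/MGT

0.0247


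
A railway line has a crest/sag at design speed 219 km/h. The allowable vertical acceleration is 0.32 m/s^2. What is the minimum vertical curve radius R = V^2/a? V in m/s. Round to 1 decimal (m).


Convert speed: V = 219 / 3.6 = 60.8333 m/s
V^2 = 3700.6944 m^2/s^2
R_v = 3700.6944 / 0.32
R_v = 11564.7 m

11564.7


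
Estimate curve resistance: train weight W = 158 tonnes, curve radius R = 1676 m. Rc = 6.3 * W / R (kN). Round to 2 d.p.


Rc = 6.3 * W / R
Rc = 6.3 * 158 / 1676
Rc = 995.4 / 1676
Rc = 0.59 kN

0.59


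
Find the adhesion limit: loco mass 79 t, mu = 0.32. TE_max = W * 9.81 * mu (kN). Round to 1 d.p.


TE_max = W * g * mu
TE_max = 79 * 9.81 * 0.32
TE_max = 774.99 * 0.32
TE_max = 248.0 kN

248.0


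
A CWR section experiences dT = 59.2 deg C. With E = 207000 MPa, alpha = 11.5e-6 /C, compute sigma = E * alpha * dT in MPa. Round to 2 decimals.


sigma = E * alpha * dT
sigma = 207000 * 11.5e-6 * 59.2
sigma = 2.3805 * 59.2
sigma = 140.93 MPa

140.93


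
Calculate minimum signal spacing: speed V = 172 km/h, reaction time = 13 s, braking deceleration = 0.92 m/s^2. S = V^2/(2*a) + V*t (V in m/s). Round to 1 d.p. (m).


V = 172 / 3.6 = 47.7778 m/s
Braking distance = 47.7778^2 / (2*0.92) = 1240.6065 m
Sighting distance = 47.7778 * 13 = 621.1111 m
S = 1240.6065 + 621.1111 = 1861.7 m

1861.7


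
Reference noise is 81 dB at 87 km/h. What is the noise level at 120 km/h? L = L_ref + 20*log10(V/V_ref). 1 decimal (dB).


V/V_ref = 120 / 87 = 1.37931
log10(1.37931) = 0.139662
20 * 0.139662 = 2.7932
L = 81 + 2.7932 = 83.8 dB

83.8


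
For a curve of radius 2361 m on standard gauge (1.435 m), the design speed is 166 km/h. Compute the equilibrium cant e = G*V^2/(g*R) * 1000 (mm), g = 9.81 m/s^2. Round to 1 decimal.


Convert speed: V = 166 / 3.6 = 46.1111 m/s
Apply formula: e = 1.435 * 46.1111^2 / (9.81 * 2361)
e = 1.435 * 2126.2346 / 23161.41
e = 0.131734 m = 131.7 mm

131.7


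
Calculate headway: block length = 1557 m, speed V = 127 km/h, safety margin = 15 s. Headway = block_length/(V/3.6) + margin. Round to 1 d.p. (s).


V = 127 / 3.6 = 35.2778 m/s
Block traversal time = 1557 / 35.2778 = 44.1354 s
Headway = 44.1354 + 15
Headway = 59.1 s

59.1


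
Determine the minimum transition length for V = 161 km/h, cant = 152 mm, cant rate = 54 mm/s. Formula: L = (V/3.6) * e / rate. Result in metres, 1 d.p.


Convert speed: V = 161 / 3.6 = 44.7222 m/s
L = 44.7222 * 152 / 54
L = 6797.7778 / 54
L = 125.9 m

125.9


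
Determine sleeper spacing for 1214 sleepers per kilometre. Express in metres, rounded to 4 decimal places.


Spacing = 1000 m / number of sleepers
Spacing = 1000 / 1214
Spacing = 0.8237 m

0.8237


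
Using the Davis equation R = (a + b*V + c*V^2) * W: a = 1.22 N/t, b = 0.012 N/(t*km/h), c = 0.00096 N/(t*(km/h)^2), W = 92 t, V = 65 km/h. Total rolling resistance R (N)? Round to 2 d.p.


b*V = 0.012 * 65 = 0.78
c*V^2 = 0.00096 * 4225 = 4.056
R_per_t = 1.22 + 0.78 + 4.056 = 6.056 N/t
R_total = 6.056 * 92 = 557.15 N

557.15


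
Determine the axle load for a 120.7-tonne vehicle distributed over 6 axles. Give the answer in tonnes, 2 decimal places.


Load per axle = total weight / number of axles
Load = 120.7 / 6
Load = 20.12 tonnes

20.12


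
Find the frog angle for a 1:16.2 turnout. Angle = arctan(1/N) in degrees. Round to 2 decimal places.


1/N = 1/16.2 = 0.061728
angle = arctan(0.061728) = 0.06165 rad
angle = 0.06165 * 180/pi = 3.53 degrees

3.53
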